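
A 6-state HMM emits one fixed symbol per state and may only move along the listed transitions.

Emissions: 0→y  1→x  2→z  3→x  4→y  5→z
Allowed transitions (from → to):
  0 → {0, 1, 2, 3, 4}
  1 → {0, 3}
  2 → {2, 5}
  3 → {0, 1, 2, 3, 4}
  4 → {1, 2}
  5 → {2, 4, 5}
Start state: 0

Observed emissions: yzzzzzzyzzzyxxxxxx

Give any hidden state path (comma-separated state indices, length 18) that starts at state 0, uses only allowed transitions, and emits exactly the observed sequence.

0,2,2,2,2,2,5,4,2,2,5,4,1,3,1,3,1,3

  pos 0: y in {0,4}, choose 0; start
  pos 1: z in {2,5}, choose 2; 0->2 ok
  pos 2: z in {2,5}, choose 2; 2->2 ok
  pos 3: z in {2,5}, choose 2; 2->2 ok
  pos 4: z in {2,5}, choose 2; 2->2 ok
  pos 5: z in {2,5}, choose 2; 2->2 ok
  pos 6: z in {2,5}, choose 5; 2->5 ok
  pos 7: y in {0,4}, choose 4; 5->4 ok
  pos 8: z in {2,5}, choose 2; 4->2 ok
  pos 9: z in {2,5}, choose 2; 2->2 ok
  pos 10: z in {2,5}, choose 5; 2->5 ok
  pos 11: y in {0,4}, choose 4; 5->4 ok
  pos 12: x in {1,3}, choose 1; 4->1 ok
  pos 13: x in {1,3}, choose 3; 1->3 ok
  pos 14: x in {1,3}, choose 1; 3->1 ok
  pos 15: x in {1,3}, choose 3; 1->3 ok
  pos 16: x in {1,3}, choose 1; 3->1 ok
  pos 17: x in {1,3}, choose 3; 1->3 ok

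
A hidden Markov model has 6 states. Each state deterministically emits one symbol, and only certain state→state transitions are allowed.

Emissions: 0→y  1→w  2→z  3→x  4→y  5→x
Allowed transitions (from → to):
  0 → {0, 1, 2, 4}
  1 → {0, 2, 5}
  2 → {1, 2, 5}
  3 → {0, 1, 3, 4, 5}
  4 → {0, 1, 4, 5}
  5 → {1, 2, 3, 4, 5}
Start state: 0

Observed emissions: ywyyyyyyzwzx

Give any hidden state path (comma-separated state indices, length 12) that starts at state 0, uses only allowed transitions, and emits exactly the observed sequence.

  [0] y  {0,4}  => 0  start
  [1] w  {1}  => 1  0->1 ok
  [2] y  {0,4}  => 0  1->0 ok
  [3] y  {0,4}  => 4  0->4 ok
  [4] y  {0,4}  => 0  4->0 ok
  [5] y  {0,4}  => 0  0->0 ok
  [6] y  {0,4}  => 4  0->4 ok
  [7] y  {0,4}  => 0  4->0 ok
  [8] z  {2}  => 2  0->2 ok
  [9] w  {1}  => 1  2->1 ok
  [10] z  {2}  => 2  1->2 ok
  [11] x  {3,5}  => 5  2->5 ok

0,1,0,4,0,0,4,0,2,1,2,5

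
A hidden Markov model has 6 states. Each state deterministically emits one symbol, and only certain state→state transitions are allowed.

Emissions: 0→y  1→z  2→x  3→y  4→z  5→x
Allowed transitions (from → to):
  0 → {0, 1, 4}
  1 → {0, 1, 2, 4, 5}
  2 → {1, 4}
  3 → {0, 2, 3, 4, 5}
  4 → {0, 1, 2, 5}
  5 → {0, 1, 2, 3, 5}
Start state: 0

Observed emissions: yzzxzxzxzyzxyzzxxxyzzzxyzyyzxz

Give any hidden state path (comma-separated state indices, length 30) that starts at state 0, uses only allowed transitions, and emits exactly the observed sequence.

  0: obs=y cand={0,3} pick 0 [start]
  1: obs=z cand={1,4} pick 1 [0->1 ok]
  2: obs=z cand={1,4} pick 4 [1->4 ok]
  3: obs=x cand={2,5} pick 2 [4->2 ok]
  4: obs=z cand={1,4} pick 1 [2->1 ok]
  5: obs=x cand={2,5} pick 2 [1->2 ok]
  6: obs=z cand={1,4} pick 4 [2->4 ok]
  7: obs=x cand={2,5} pick 2 [4->2 ok]
  8: obs=z cand={1,4} pick 1 [2->1 ok]
  9: obs=y cand={0,3} pick 0 [1->0 ok]
  10: obs=z cand={1,4} pick 1 [0->1 ok]
  11: obs=x cand={2,5} pick 5 [1->5 ok]
  12: obs=y cand={0,3} pick 0 [5->0 ok]
  13: obs=z cand={1,4} pick 1 [0->1 ok]
  14: obs=z cand={1,4} pick 1 [1->1 ok]
  15: obs=x cand={2,5} pick 5 [1->5 ok]
  16: obs=x cand={2,5} pick 5 [5->5 ok]
  17: obs=x cand={2,5} pick 5 [5->5 ok]
  18: obs=y cand={0,3} pick 3 [5->3 ok]
  19: obs=z cand={1,4} pick 4 [3->4 ok]
  20: obs=z cand={1,4} pick 1 [4->1 ok]
  21: obs=z cand={1,4} pick 4 [1->4 ok]
  22: obs=x cand={2,5} pick 5 [4->5 ok]
  23: obs=y cand={0,3} pick 0 [5->0 ok]
  24: obs=z cand={1,4} pick 4 [0->4 ok]
  25: obs=y cand={0,3} pick 0 [4->0 ok]
  26: obs=y cand={0,3} pick 0 [0->0 ok]
  27: obs=z cand={1,4} pick 1 [0->1 ok]
  28: obs=x cand={2,5} pick 2 [1->2 ok]
  29: obs=z cand={1,4} pick 1 [2->1 ok]

0,1,4,2,1,2,4,2,1,0,1,5,0,1,1,5,5,5,3,4,1,4,5,0,4,0,0,1,2,1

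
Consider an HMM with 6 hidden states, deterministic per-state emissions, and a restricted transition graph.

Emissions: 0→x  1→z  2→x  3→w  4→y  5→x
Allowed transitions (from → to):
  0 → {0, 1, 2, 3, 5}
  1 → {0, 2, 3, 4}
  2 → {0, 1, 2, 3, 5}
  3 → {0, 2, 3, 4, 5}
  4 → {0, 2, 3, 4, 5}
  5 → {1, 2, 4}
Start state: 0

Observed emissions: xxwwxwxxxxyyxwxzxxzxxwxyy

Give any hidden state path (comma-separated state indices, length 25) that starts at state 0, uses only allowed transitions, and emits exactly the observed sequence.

0,0,3,3,2,3,0,0,2,5,4,4,0,3,5,1,2,0,1,0,0,3,5,4,4

  pos 0: x in {0,2,5}, choose 0; start
  pos 1: x in {0,2,5}, choose 0; 0->0 ok
  pos 2: w in {3}, choose 3; 0->3 ok
  pos 3: w in {3}, choose 3; 3->3 ok
  pos 4: x in {0,2,5}, choose 2; 3->2 ok
  pos 5: w in {3}, choose 3; 2->3 ok
  pos 6: x in {0,2,5}, choose 0; 3->0 ok
  pos 7: x in {0,2,5}, choose 0; 0->0 ok
  pos 8: x in {0,2,5}, choose 2; 0->2 ok
  pos 9: x in {0,2,5}, choose 5; 2->5 ok
  pos 10: y in {4}, choose 4; 5->4 ok
  pos 11: y in {4}, choose 4; 4->4 ok
  pos 12: x in {0,2,5}, choose 0; 4->0 ok
  pos 13: w in {3}, choose 3; 0->3 ok
  pos 14: x in {0,2,5}, choose 5; 3->5 ok
  pos 15: z in {1}, choose 1; 5->1 ok
  pos 16: x in {0,2,5}, choose 2; 1->2 ok
  pos 17: x in {0,2,5}, choose 0; 2->0 ok
  pos 18: z in {1}, choose 1; 0->1 ok
  pos 19: x in {0,2,5}, choose 0; 1->0 ok
  pos 20: x in {0,2,5}, choose 0; 0->0 ok
  pos 21: w in {3}, choose 3; 0->3 ok
  pos 22: x in {0,2,5}, choose 5; 3->5 ok
  pos 23: y in {4}, choose 4; 5->4 ok
  pos 24: y in {4}, choose 4; 4->4 ok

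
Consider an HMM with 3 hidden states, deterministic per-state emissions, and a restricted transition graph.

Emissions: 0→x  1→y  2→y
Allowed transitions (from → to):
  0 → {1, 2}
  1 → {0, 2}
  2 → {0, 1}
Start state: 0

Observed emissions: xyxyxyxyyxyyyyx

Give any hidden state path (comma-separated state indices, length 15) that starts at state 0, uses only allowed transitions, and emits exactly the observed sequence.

  [0] x  {0}  => 0  start
  [1] y  {1,2}  => 2  0->2 ok
  [2] x  {0}  => 0  2->0 ok
  [3] y  {1,2}  => 1  0->1 ok
  [4] x  {0}  => 0  1->0 ok
  [5] y  {1,2}  => 1  0->1 ok
  [6] x  {0}  => 0  1->0 ok
  [7] y  {1,2}  => 1  0->1 ok
  [8] y  {1,2}  => 2  1->2 ok
  [9] x  {0}  => 0  2->0 ok
  [10] y  {1,2}  => 1  0->1 ok
  [11] y  {1,2}  => 2  1->2 ok
  [12] y  {1,2}  => 1  2->1 ok
  [13] y  {1,2}  => 2  1->2 ok
  [14] x  {0}  => 0  2->0 ok

0,2,0,1,0,1,0,1,2,0,1,2,1,2,0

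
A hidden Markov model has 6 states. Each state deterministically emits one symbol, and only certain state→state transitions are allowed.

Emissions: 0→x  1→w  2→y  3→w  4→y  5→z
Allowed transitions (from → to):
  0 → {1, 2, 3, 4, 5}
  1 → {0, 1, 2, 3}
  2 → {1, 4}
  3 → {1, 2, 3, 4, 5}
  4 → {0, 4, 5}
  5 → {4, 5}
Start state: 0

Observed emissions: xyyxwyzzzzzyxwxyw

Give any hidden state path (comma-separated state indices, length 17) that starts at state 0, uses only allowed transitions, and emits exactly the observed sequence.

0,4,4,0,3,4,5,5,5,5,5,4,0,1,0,2,1

  pos 0: x in {0}, choose 0; start
  pos 1: y in {2,4}, choose 4; 0->4 ok
  pos 2: y in {2,4}, choose 4; 4->4 ok
  pos 3: x in {0}, choose 0; 4->0 ok
  pos 4: w in {1,3}, choose 3; 0->3 ok
  pos 5: y in {2,4}, choose 4; 3->4 ok
  pos 6: z in {5}, choose 5; 4->5 ok
  pos 7: z in {5}, choose 5; 5->5 ok
  pos 8: z in {5}, choose 5; 5->5 ok
  pos 9: z in {5}, choose 5; 5->5 ok
  pos 10: z in {5}, choose 5; 5->5 ok
  pos 11: y in {2,4}, choose 4; 5->4 ok
  pos 12: x in {0}, choose 0; 4->0 ok
  pos 13: w in {1,3}, choose 1; 0->1 ok
  pos 14: x in {0}, choose 0; 1->0 ok
  pos 15: y in {2,4}, choose 2; 0->2 ok
  pos 16: w in {1,3}, choose 1; 2->1 ok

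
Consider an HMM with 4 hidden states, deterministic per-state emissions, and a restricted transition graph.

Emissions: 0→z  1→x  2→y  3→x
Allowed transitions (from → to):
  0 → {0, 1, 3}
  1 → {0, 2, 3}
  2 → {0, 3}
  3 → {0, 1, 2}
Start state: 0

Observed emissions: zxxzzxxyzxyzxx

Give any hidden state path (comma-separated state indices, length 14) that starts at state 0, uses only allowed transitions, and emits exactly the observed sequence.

  [0] z  {0}  => 0  start
  [1] x  {1,3}  => 1  0->1 ok
  [2] x  {1,3}  => 3  1->3 ok
  [3] z  {0}  => 0  3->0 ok
  [4] z  {0}  => 0  0->0 ok
  [5] x  {1,3}  => 1  0->1 ok
  [6] x  {1,3}  => 3  1->3 ok
  [7] y  {2}  => 2  3->2 ok
  [8] z  {0}  => 0  2->0 ok
  [9] x  {1,3}  => 1  0->1 ok
  [10] y  {2}  => 2  1->2 ok
  [11] z  {0}  => 0  2->0 ok
  [12] x  {1,3}  => 1  0->1 ok
  [13] x  {1,3}  => 3  1->3 ok

0,1,3,0,0,1,3,2,0,1,2,0,1,3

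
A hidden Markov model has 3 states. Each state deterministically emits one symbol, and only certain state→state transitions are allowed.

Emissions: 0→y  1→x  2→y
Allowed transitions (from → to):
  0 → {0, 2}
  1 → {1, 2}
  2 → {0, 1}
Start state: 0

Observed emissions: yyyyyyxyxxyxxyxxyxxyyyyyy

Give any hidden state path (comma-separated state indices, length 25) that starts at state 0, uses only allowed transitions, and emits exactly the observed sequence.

  pos 0: y in {0,2}, choose 0; start
  pos 1: y in {0,2}, choose 0; 0->0 ok
  pos 2: y in {0,2}, choose 0; 0->0 ok
  pos 3: y in {0,2}, choose 0; 0->0 ok
  pos 4: y in {0,2}, choose 0; 0->0 ok
  pos 5: y in {0,2}, choose 2; 0->2 ok
  pos 6: x in {1}, choose 1; 2->1 ok
  pos 7: y in {0,2}, choose 2; 1->2 ok
  pos 8: x in {1}, choose 1; 2->1 ok
  pos 9: x in {1}, choose 1; 1->1 ok
  pos 10: y in {0,2}, choose 2; 1->2 ok
  pos 11: x in {1}, choose 1; 2->1 ok
  pos 12: x in {1}, choose 1; 1->1 ok
  pos 13: y in {0,2}, choose 2; 1->2 ok
  pos 14: x in {1}, choose 1; 2->1 ok
  pos 15: x in {1}, choose 1; 1->1 ok
  pos 16: y in {0,2}, choose 2; 1->2 ok
  pos 17: x in {1}, choose 1; 2->1 ok
  pos 18: x in {1}, choose 1; 1->1 ok
  pos 19: y in {0,2}, choose 2; 1->2 ok
  pos 20: y in {0,2}, choose 0; 2->0 ok
  pos 21: y in {0,2}, choose 0; 0->0 ok
  pos 22: y in {0,2}, choose 0; 0->0 ok
  pos 23: y in {0,2}, choose 2; 0->2 ok
  pos 24: y in {0,2}, choose 0; 2->0 ok

0,0,0,0,0,2,1,2,1,1,2,1,1,2,1,1,2,1,1,2,0,0,0,2,0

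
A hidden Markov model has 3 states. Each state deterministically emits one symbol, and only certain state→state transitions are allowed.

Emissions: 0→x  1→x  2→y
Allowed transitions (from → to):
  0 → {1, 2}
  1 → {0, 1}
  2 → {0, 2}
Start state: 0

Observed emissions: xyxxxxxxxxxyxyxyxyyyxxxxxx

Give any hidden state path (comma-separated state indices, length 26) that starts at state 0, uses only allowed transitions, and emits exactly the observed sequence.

  [0] x  {0,1}  => 0  start
  [1] y  {2}  => 2  0->2 ok
  [2] x  {0,1}  => 0  2->0 ok
  [3] x  {0,1}  => 1  0->1 ok
  [4] x  {0,1}  => 1  1->1 ok
  [5] x  {0,1}  => 0  1->0 ok
  [6] x  {0,1}  => 1  0->1 ok
  [7] x  {0,1}  => 1  1->1 ok
  [8] x  {0,1}  => 1  1->1 ok
  [9] x  {0,1}  => 1  1->1 ok
  [10] x  {0,1}  => 0  1->0 ok
  [11] y  {2}  => 2  0->2 ok
  [12] x  {0,1}  => 0  2->0 ok
  [13] y  {2}  => 2  0->2 ok
  [14] x  {0,1}  => 0  2->0 ok
  [15] y  {2}  => 2  0->2 ok
  [16] x  {0,1}  => 0  2->0 ok
  [17] y  {2}  => 2  0->2 ok
  [18] y  {2}  => 2  2->2 ok
  [19] y  {2}  => 2  2->2 ok
  [20] x  {0,1}  => 0  2->0 ok
  [21] x  {0,1}  => 1  0->1 ok
  [22] x  {0,1}  => 0  1->0 ok
  [23] x  {0,1}  => 1  0->1 ok
  [24] x  {0,1}  => 1  1->1 ok
  [25] x  {0,1}  => 0  1->0 ok

0,2,0,1,1,0,1,1,1,1,0,2,0,2,0,2,0,2,2,2,0,1,0,1,1,0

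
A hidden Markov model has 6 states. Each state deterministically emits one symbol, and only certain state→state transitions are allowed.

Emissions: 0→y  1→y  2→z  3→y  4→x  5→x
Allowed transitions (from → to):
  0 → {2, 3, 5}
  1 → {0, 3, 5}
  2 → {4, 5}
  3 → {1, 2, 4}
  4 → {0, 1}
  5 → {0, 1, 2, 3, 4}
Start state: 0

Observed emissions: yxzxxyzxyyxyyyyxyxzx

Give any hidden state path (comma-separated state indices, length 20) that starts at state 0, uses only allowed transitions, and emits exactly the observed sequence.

0,5,2,5,4,0,2,5,0,3,4,1,3,1,0,5,0,5,2,4

  0: obs=y cand={0,1,3} pick 0 [start]
  1: obs=x cand={4,5} pick 5 [0->5 ok]
  2: obs=z cand={2} pick 2 [5->2 ok]
  3: obs=x cand={4,5} pick 5 [2->5 ok]
  4: obs=x cand={4,5} pick 4 [5->4 ok]
  5: obs=y cand={0,1,3} pick 0 [4->0 ok]
  6: obs=z cand={2} pick 2 [0->2 ok]
  7: obs=x cand={4,5} pick 5 [2->5 ok]
  8: obs=y cand={0,1,3} pick 0 [5->0 ok]
  9: obs=y cand={0,1,3} pick 3 [0->3 ok]
  10: obs=x cand={4,5} pick 4 [3->4 ok]
  11: obs=y cand={0,1,3} pick 1 [4->1 ok]
  12: obs=y cand={0,1,3} pick 3 [1->3 ok]
  13: obs=y cand={0,1,3} pick 1 [3->1 ok]
  14: obs=y cand={0,1,3} pick 0 [1->0 ok]
  15: obs=x cand={4,5} pick 5 [0->5 ok]
  16: obs=y cand={0,1,3} pick 0 [5->0 ok]
  17: obs=x cand={4,5} pick 5 [0->5 ok]
  18: obs=z cand={2} pick 2 [5->2 ok]
  19: obs=x cand={4,5} pick 4 [2->4 ok]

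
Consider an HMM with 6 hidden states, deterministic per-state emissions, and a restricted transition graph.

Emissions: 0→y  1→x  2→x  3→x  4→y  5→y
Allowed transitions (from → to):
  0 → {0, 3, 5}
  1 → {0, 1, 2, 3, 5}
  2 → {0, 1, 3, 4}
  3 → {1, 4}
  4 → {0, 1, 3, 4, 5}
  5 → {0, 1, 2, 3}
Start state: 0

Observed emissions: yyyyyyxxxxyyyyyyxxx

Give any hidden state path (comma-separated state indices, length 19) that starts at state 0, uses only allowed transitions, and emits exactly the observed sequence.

0,0,0,0,0,5,3,1,2,3,4,4,4,5,0,5,1,2,1

  0: obs=y cand={0,4,5} pick 0 [start]
  1: obs=y cand={0,4,5} pick 0 [0->0 ok]
  2: obs=y cand={0,4,5} pick 0 [0->0 ok]
  3: obs=y cand={0,4,5} pick 0 [0->0 ok]
  4: obs=y cand={0,4,5} pick 0 [0->0 ok]
  5: obs=y cand={0,4,5} pick 5 [0->5 ok]
  6: obs=x cand={1,2,3} pick 3 [5->3 ok]
  7: obs=x cand={1,2,3} pick 1 [3->1 ok]
  8: obs=x cand={1,2,3} pick 2 [1->2 ok]
  9: obs=x cand={1,2,3} pick 3 [2->3 ok]
  10: obs=y cand={0,4,5} pick 4 [3->4 ok]
  11: obs=y cand={0,4,5} pick 4 [4->4 ok]
  12: obs=y cand={0,4,5} pick 4 [4->4 ok]
  13: obs=y cand={0,4,5} pick 5 [4->5 ok]
  14: obs=y cand={0,4,5} pick 0 [5->0 ok]
  15: obs=y cand={0,4,5} pick 5 [0->5 ok]
  16: obs=x cand={1,2,3} pick 1 [5->1 ok]
  17: obs=x cand={1,2,3} pick 2 [1->2 ok]
  18: obs=x cand={1,2,3} pick 1 [2->1 ok]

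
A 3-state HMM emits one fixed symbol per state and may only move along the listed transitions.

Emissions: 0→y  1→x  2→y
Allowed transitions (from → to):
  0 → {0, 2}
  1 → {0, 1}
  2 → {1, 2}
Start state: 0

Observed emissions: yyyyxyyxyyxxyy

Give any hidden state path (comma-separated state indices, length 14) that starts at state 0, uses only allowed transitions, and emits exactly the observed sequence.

  [0] y  {0,2}  => 0  start
  [1] y  {0,2}  => 0  0->0 ok
  [2] y  {0,2}  => 0  0->0 ok
  [3] y  {0,2}  => 2  0->2 ok
  [4] x  {1}  => 1  2->1 ok
  [5] y  {0,2}  => 0  1->0 ok
  [6] y  {0,2}  => 2  0->2 ok
  [7] x  {1}  => 1  2->1 ok
  [8] y  {0,2}  => 0  1->0 ok
  [9] y  {0,2}  => 2  0->2 ok
  [10] x  {1}  => 1  2->1 ok
  [11] x  {1}  => 1  1->1 ok
  [12] y  {0,2}  => 0  1->0 ok
  [13] y  {0,2}  => 0  0->0 ok

0,0,0,2,1,0,2,1,0,2,1,1,0,0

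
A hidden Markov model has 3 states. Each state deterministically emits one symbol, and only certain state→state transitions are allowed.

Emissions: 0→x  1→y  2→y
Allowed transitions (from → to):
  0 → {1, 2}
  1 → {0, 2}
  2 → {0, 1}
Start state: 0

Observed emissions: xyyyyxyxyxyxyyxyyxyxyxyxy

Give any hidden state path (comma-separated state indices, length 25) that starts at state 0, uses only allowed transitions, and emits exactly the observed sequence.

  t0 'x' -> {0}, take 0 (start)
  t1 'y' -> {1,2}, take 1 (0->1 ok)
  t2 'y' -> {1,2}, take 2 (1->2 ok)
  t3 'y' -> {1,2}, take 1 (2->1 ok)
  t4 'y' -> {1,2}, take 2 (1->2 ok)
  t5 'x' -> {0}, take 0 (2->0 ok)
  t6 'y' -> {1,2}, take 1 (0->1 ok)
  t7 'x' -> {0}, take 0 (1->0 ok)
  t8 'y' -> {1,2}, take 2 (0->2 ok)
  t9 'x' -> {0}, take 0 (2->0 ok)
  t10 'y' -> {1,2}, take 2 (0->2 ok)
  t11 'x' -> {0}, take 0 (2->0 ok)
  t12 'y' -> {1,2}, take 2 (0->2 ok)
  t13 'y' -> {1,2}, take 1 (2->1 ok)
  t14 'x' -> {0}, take 0 (1->0 ok)
  t15 'y' -> {1,2}, take 1 (0->1 ok)
  t16 'y' -> {1,2}, take 2 (1->2 ok)
  t17 'x' -> {0}, take 0 (2->0 ok)
  t18 'y' -> {1,2}, take 2 (0->2 ok)
  t19 'x' -> {0}, take 0 (2->0 ok)
  t20 'y' -> {1,2}, take 1 (0->1 ok)
  t21 'x' -> {0}, take 0 (1->0 ok)
  t22 'y' -> {1,2}, take 1 (0->1 ok)
  t23 'x' -> {0}, take 0 (1->0 ok)
  t24 'y' -> {1,2}, take 1 (0->1 ok)

0,1,2,1,2,0,1,0,2,0,2,0,2,1,0,1,2,0,2,0,1,0,1,0,1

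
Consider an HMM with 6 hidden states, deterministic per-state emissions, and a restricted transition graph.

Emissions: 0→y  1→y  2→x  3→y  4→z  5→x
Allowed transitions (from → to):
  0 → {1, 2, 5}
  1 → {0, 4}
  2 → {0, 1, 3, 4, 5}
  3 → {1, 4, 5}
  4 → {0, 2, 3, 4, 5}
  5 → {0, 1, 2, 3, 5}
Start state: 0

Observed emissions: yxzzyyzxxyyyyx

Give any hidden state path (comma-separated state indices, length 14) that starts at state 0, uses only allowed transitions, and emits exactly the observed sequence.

  t0 'y' -> {0,1,3}, take 0 (start)
  t1 'x' -> {2,5}, take 2 (0->2 ok)
  t2 'z' -> {4}, take 4 (2->4 ok)
  t3 'z' -> {4}, take 4 (4->4 ok)
  t4 'y' -> {0,1,3}, take 3 (4->3 ok)
  t5 'y' -> {0,1,3}, take 1 (3->1 ok)
  t6 'z' -> {4}, take 4 (1->4 ok)
  t7 'x' -> {2,5}, take 2 (4->2 ok)
  t8 'x' -> {2,5}, take 5 (2->5 ok)
  t9 'y' -> {0,1,3}, take 1 (5->1 ok)
  t10 'y' -> {0,1,3}, take 0 (1->0 ok)
  t11 'y' -> {0,1,3}, take 1 (0->1 ok)
  t12 'y' -> {0,1,3}, take 0 (1->0 ok)
  t13 'x' -> {2,5}, take 5 (0->5 ok)

0,2,4,4,3,1,4,2,5,1,0,1,0,5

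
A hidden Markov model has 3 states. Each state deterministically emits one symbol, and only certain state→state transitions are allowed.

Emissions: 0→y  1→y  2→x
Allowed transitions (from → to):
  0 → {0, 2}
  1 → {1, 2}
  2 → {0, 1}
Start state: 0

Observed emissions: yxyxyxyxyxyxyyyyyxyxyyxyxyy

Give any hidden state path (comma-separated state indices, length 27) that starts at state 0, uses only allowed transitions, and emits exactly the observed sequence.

0,2,0,2,1,2,1,2,0,2,0,2,1,1,1,1,1,2,0,2,0,0,2,1,2,1,1

  t0 'y' -> {0,1}, take 0 (start)
  t1 'x' -> {2}, take 2 (0->2 ok)
  t2 'y' -> {0,1}, take 0 (2->0 ok)
  t3 'x' -> {2}, take 2 (0->2 ok)
  t4 'y' -> {0,1}, take 1 (2->1 ok)
  t5 'x' -> {2}, take 2 (1->2 ok)
  t6 'y' -> {0,1}, take 1 (2->1 ok)
  t7 'x' -> {2}, take 2 (1->2 ok)
  t8 'y' -> {0,1}, take 0 (2->0 ok)
  t9 'x' -> {2}, take 2 (0->2 ok)
  t10 'y' -> {0,1}, take 0 (2->0 ok)
  t11 'x' -> {2}, take 2 (0->2 ok)
  t12 'y' -> {0,1}, take 1 (2->1 ok)
  t13 'y' -> {0,1}, take 1 (1->1 ok)
  t14 'y' -> {0,1}, take 1 (1->1 ok)
  t15 'y' -> {0,1}, take 1 (1->1 ok)
  t16 'y' -> {0,1}, take 1 (1->1 ok)
  t17 'x' -> {2}, take 2 (1->2 ok)
  t18 'y' -> {0,1}, take 0 (2->0 ok)
  t19 'x' -> {2}, take 2 (0->2 ok)
  t20 'y' -> {0,1}, take 0 (2->0 ok)
  t21 'y' -> {0,1}, take 0 (0->0 ok)
  t22 'x' -> {2}, take 2 (0->2 ok)
  t23 'y' -> {0,1}, take 1 (2->1 ok)
  t24 'x' -> {2}, take 2 (1->2 ok)
  t25 'y' -> {0,1}, take 1 (2->1 ok)
  t26 'y' -> {0,1}, take 1 (1->1 ok)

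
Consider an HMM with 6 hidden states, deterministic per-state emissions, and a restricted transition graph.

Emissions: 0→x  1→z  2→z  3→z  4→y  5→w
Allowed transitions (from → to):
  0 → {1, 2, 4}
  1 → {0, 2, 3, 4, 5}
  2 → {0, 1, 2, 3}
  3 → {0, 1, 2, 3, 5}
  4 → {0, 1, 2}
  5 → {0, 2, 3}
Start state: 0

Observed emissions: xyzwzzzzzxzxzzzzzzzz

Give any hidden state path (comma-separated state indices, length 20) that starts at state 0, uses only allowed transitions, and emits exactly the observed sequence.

  t0 'x' -> {0}, take 0 (start)
  t1 'y' -> {4}, take 4 (0->4 ok)
  t2 'z' -> {1,2,3}, take 1 (4->1 ok)
  t3 'w' -> {5}, take 5 (1->5 ok)
  t4 'z' -> {1,2,3}, take 3 (5->3 ok)
  t5 'z' -> {1,2,3}, take 2 (3->2 ok)
  t6 'z' -> {1,2,3}, take 1 (2->1 ok)
  t7 'z' -> {1,2,3}, take 3 (1->3 ok)
  t8 'z' -> {1,2,3}, take 3 (3->3 ok)
  t9 'x' -> {0}, take 0 (3->0 ok)
  t10 'z' -> {1,2,3}, take 2 (0->2 ok)
  t11 'x' -> {0}, take 0 (2->0 ok)
  t12 'z' -> {1,2,3}, take 2 (0->2 ok)
  t13 'z' -> {1,2,3}, take 3 (2->3 ok)
  t14 'z' -> {1,2,3}, take 1 (3->1 ok)
  t15 'z' -> {1,2,3}, take 3 (1->3 ok)
  t16 'z' -> {1,2,3}, take 3 (3->3 ok)
  t17 'z' -> {1,2,3}, take 1 (3->1 ok)
  t18 'z' -> {1,2,3}, take 3 (1->3 ok)
  t19 'z' -> {1,2,3}, take 1 (3->1 ok)

0,4,1,5,3,2,1,3,3,0,2,0,2,3,1,3,3,1,3,1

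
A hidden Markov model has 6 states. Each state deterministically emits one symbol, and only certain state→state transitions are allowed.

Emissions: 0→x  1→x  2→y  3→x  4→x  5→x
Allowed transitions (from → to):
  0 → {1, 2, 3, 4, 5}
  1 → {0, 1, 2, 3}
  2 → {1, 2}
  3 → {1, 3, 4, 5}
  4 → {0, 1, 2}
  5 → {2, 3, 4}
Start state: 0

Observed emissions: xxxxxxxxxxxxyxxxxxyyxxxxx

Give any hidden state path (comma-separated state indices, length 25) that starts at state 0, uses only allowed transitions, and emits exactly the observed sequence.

  [0] x  {0,1,3,4,5}  => 0  start
  [1] x  {0,1,3,4,5}  => 1  0->1 ok
  [2] x  {0,1,3,4,5}  => 0  1->0 ok
  [3] x  {0,1,3,4,5}  => 3  0->3 ok
  [4] x  {0,1,3,4,5}  => 1  3->1 ok
  [5] x  {0,1,3,4,5}  => 1  1->1 ok
  [6] x  {0,1,3,4,5}  => 3  1->3 ok
  [7] x  {0,1,3,4,5}  => 3  3->3 ok
  [8] x  {0,1,3,4,5}  => 4  3->4 ok
  [9] x  {0,1,3,4,5}  => 1  4->1 ok
  [10] x  {0,1,3,4,5}  => 0  1->0 ok
  [11] x  {0,1,3,4,5}  => 4  0->4 ok
  [12] y  {2}  => 2  4->2 ok
  [13] x  {0,1,3,4,5}  => 1  2->1 ok
  [14] x  {0,1,3,4,5}  => 0  1->0 ok
  [15] x  {0,1,3,4,5}  => 4  0->4 ok
  [16] x  {0,1,3,4,5}  => 1  4->1 ok
  [17] x  {0,1,3,4,5}  => 0  1->0 ok
  [18] y  {2}  => 2  0->2 ok
  [19] y  {2}  => 2  2->2 ok
  [20] x  {0,1,3,4,5}  => 1  2->1 ok
  [21] x  {0,1,3,4,5}  => 3  1->3 ok
  [22] x  {0,1,3,4,5}  => 3  3->3 ok
  [23] x  {0,1,3,4,5}  => 3  3->3 ok
  [24] x  {0,1,3,4,5}  => 4  3->4 ok

0,1,0,3,1,1,3,3,4,1,0,4,2,1,0,4,1,0,2,2,1,3,3,3,4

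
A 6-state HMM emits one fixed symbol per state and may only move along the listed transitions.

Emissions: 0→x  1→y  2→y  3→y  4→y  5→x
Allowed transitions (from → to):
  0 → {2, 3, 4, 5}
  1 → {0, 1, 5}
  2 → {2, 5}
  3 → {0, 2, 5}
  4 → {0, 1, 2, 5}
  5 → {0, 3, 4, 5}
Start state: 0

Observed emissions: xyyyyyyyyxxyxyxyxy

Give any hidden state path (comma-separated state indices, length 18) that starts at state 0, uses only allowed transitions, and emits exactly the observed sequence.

  [0] x  {0,5}  => 0  start
  [1] y  {1,2,3,4}  => 3  0->3 ok
  [2] y  {1,2,3,4}  => 2  3->2 ok
  [3] y  {1,2,3,4}  => 2  2->2 ok
  [4] y  {1,2,3,4}  => 2  2->2 ok
  [5] y  {1,2,3,4}  => 2  2->2 ok
  [6] y  {1,2,3,4}  => 2  2->2 ok
  [7] y  {1,2,3,4}  => 2  2->2 ok
  [8] y  {1,2,3,4}  => 2  2->2 ok
  [9] x  {0,5}  => 5  2->5 ok
  [10] x  {0,5}  => 0  5->0 ok
  [11] y  {1,2,3,4}  => 4  0->4 ok
  [12] x  {0,5}  => 0  4->0 ok
  [13] y  {1,2,3,4}  => 3  0->3 ok
  [14] x  {0,5}  => 0  3->0 ok
  [15] y  {1,2,3,4}  => 4  0->4 ok
  [16] x  {0,5}  => 5  4->5 ok
  [17] y  {1,2,3,4}  => 3  5->3 ok

0,3,2,2,2,2,2,2,2,5,0,4,0,3,0,4,5,3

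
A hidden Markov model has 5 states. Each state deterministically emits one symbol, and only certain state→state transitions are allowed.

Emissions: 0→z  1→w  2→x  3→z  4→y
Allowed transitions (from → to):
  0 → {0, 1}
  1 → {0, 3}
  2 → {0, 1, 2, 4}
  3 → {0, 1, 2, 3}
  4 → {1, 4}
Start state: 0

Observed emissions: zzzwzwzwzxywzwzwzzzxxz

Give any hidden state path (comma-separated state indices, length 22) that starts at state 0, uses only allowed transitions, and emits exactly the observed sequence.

  0: obs=z cand={0,3} pick 0 [start]
  1: obs=z cand={0,3} pick 0 [0->0 ok]
  2: obs=z cand={0,3} pick 0 [0->0 ok]
  3: obs=w cand={1} pick 1 [0->1 ok]
  4: obs=z cand={0,3} pick 0 [1->0 ok]
  5: obs=w cand={1} pick 1 [0->1 ok]
  6: obs=z cand={0,3} pick 3 [1->3 ok]
  7: obs=w cand={1} pick 1 [3->1 ok]
  8: obs=z cand={0,3} pick 3 [1->3 ok]
  9: obs=x cand={2} pick 2 [3->2 ok]
  10: obs=y cand={4} pick 4 [2->4 ok]
  11: obs=w cand={1} pick 1 [4->1 ok]
  12: obs=z cand={0,3} pick 0 [1->0 ok]
  13: obs=w cand={1} pick 1 [0->1 ok]
  14: obs=z cand={0,3} pick 0 [1->0 ok]
  15: obs=w cand={1} pick 1 [0->1 ok]
  16: obs=z cand={0,3} pick 3 [1->3 ok]
  17: obs=z cand={0,3} pick 3 [3->3 ok]
  18: obs=z cand={0,3} pick 3 [3->3 ok]
  19: obs=x cand={2} pick 2 [3->2 ok]
  20: obs=x cand={2} pick 2 [2->2 ok]
  21: obs=z cand={0,3} pick 0 [2->0 ok]

0,0,0,1,0,1,3,1,3,2,4,1,0,1,0,1,3,3,3,2,2,0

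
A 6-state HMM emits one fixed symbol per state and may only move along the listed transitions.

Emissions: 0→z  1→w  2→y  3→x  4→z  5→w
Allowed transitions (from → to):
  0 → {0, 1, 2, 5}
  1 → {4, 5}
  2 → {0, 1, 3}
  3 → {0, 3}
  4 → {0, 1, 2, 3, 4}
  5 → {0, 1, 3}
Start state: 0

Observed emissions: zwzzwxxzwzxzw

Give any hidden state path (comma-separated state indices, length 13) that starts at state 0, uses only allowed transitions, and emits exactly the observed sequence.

0,1,4,0,5,3,3,0,1,4,3,0,5

  [0] z  {0,4}  => 0  start
  [1] w  {1,5}  => 1  0->1 ok
  [2] z  {0,4}  => 4  1->4 ok
  [3] z  {0,4}  => 0  4->0 ok
  [4] w  {1,5}  => 5  0->5 ok
  [5] x  {3}  => 3  5->3 ok
  [6] x  {3}  => 3  3->3 ok
  [7] z  {0,4}  => 0  3->0 ok
  [8] w  {1,5}  => 1  0->1 ok
  [9] z  {0,4}  => 4  1->4 ok
  [10] x  {3}  => 3  4->3 ok
  [11] z  {0,4}  => 0  3->0 ok
  [12] w  {1,5}  => 5  0->5 ok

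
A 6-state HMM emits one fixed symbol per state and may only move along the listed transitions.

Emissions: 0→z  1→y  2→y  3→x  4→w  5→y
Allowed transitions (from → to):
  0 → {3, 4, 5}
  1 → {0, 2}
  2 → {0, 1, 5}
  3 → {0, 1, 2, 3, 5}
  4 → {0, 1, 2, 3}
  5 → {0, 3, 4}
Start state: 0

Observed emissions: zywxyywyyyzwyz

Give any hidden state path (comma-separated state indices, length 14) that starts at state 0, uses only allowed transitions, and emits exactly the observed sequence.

0,5,4,3,2,5,4,2,1,2,0,4,2,0

  0: obs=z cand={0} pick 0 [start]
  1: obs=y cand={1,2,5} pick 5 [0->5 ok]
  2: obs=w cand={4} pick 4 [5->4 ok]
  3: obs=x cand={3} pick 3 [4->3 ok]
  4: obs=y cand={1,2,5} pick 2 [3->2 ok]
  5: obs=y cand={1,2,5} pick 5 [2->5 ok]
  6: obs=w cand={4} pick 4 [5->4 ok]
  7: obs=y cand={1,2,5} pick 2 [4->2 ok]
  8: obs=y cand={1,2,5} pick 1 [2->1 ok]
  9: obs=y cand={1,2,5} pick 2 [1->2 ok]
  10: obs=z cand={0} pick 0 [2->0 ok]
  11: obs=w cand={4} pick 4 [0->4 ok]
  12: obs=y cand={1,2,5} pick 2 [4->2 ok]
  13: obs=z cand={0} pick 0 [2->0 ok]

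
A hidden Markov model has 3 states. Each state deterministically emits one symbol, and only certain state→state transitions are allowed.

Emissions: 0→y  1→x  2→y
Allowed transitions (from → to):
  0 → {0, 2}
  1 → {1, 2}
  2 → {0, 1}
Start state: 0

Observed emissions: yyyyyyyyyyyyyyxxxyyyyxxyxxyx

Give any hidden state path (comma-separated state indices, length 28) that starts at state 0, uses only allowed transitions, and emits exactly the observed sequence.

  0: obs=y cand={0,2} pick 0 [start]
  1: obs=y cand={0,2} pick 0 [0->0 ok]
  2: obs=y cand={0,2} pick 2 [0->2 ok]
  3: obs=y cand={0,2} pick 0 [2->0 ok]
  4: obs=y cand={0,2} pick 0 [0->0 ok]
  5: obs=y cand={0,2} pick 2 [0->2 ok]
  6: obs=y cand={0,2} pick 0 [2->0 ok]
  7: obs=y cand={0,2} pick 0 [0->0 ok]
  8: obs=y cand={0,2} pick 0 [0->0 ok]
  9: obs=y cand={0,2} pick 2 [0->2 ok]
  10: obs=y cand={0,2} pick 0 [2->0 ok]
  11: obs=y cand={0,2} pick 0 [0->0 ok]
  12: obs=y cand={0,2} pick 0 [0->0 ok]
  13: obs=y cand={0,2} pick 2 [0->2 ok]
  14: obs=x cand={1} pick 1 [2->1 ok]
  15: obs=x cand={1} pick 1 [1->1 ok]
  16: obs=x cand={1} pick 1 [1->1 ok]
  17: obs=y cand={0,2} pick 2 [1->2 ok]
  18: obs=y cand={0,2} pick 0 [2->0 ok]
  19: obs=y cand={0,2} pick 0 [0->0 ok]
  20: obs=y cand={0,2} pick 2 [0->2 ok]
  21: obs=x cand={1} pick 1 [2->1 ok]
  22: obs=x cand={1} pick 1 [1->1 ok]
  23: obs=y cand={0,2} pick 2 [1->2 ok]
  24: obs=x cand={1} pick 1 [2->1 ok]
  25: obs=x cand={1} pick 1 [1->1 ok]
  26: obs=y cand={0,2} pick 2 [1->2 ok]
  27: obs=x cand={1} pick 1 [2->1 ok]

0,0,2,0,0,2,0,0,0,2,0,0,0,2,1,1,1,2,0,0,2,1,1,2,1,1,2,1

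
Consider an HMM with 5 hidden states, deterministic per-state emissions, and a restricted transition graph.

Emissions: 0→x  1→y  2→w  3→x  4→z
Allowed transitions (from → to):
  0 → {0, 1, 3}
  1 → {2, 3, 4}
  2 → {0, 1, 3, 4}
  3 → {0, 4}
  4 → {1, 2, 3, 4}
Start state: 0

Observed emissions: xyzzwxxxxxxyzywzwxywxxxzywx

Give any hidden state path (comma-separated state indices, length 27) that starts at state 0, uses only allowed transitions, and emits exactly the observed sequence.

  0: obs=x cand={0,3} pick 0 [start]
  1: obs=y cand={1} pick 1 [0->1 ok]
  2: obs=z cand={4} pick 4 [1->4 ok]
  3: obs=z cand={4} pick 4 [4->4 ok]
  4: obs=w cand={2} pick 2 [4->2 ok]
  5: obs=x cand={0,3} pick 0 [2->0 ok]
  6: obs=x cand={0,3} pick 0 [0->0 ok]
  7: obs=x cand={0,3} pick 0 [0->0 ok]
  8: obs=x cand={0,3} pick 0 [0->0 ok]
  9: obs=x cand={0,3} pick 3 [0->3 ok]
  10: obs=x cand={0,3} pick 0 [3->0 ok]
  11: obs=y cand={1} pick 1 [0->1 ok]
  12: obs=z cand={4} pick 4 [1->4 ok]
  13: obs=y cand={1} pick 1 [4->1 ok]
  14: obs=w cand={2} pick 2 [1->2 ok]
  15: obs=z cand={4} pick 4 [2->4 ok]
  16: obs=w cand={2} pick 2 [4->2 ok]
  17: obs=x cand={0,3} pick 0 [2->0 ok]
  18: obs=y cand={1} pick 1 [0->1 ok]
  19: obs=w cand={2} pick 2 [1->2 ok]
  20: obs=x cand={0,3} pick 0 [2->0 ok]
  21: obs=x cand={0,3} pick 0 [0->0 ok]
  22: obs=x cand={0,3} pick 3 [0->3 ok]
  23: obs=z cand={4} pick 4 [3->4 ok]
  24: obs=y cand={1} pick 1 [4->1 ok]
  25: obs=w cand={2} pick 2 [1->2 ok]
  26: obs=x cand={0,3} pick 0 [2->0 ok]

0,1,4,4,2,0,0,0,0,3,0,1,4,1,2,4,2,0,1,2,0,0,3,4,1,2,0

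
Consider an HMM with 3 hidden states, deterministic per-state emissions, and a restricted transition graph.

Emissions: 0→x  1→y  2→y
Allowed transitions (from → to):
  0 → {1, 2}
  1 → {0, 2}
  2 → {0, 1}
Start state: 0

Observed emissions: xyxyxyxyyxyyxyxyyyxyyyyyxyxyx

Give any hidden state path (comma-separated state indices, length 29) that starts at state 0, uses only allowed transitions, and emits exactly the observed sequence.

  0: obs=x cand={0} pick 0 [start]
  1: obs=y cand={1,2} pick 2 [0->2 ok]
  2: obs=x cand={0} pick 0 [2->0 ok]
  3: obs=y cand={1,2} pick 2 [0->2 ok]
  4: obs=x cand={0} pick 0 [2->0 ok]
  5: obs=y cand={1,2} pick 1 [0->1 ok]
  6: obs=x cand={0} pick 0 [1->0 ok]
  7: obs=y cand={1,2} pick 1 [0->1 ok]
  8: obs=y cand={1,2} pick 2 [1->2 ok]
  9: obs=x cand={0} pick 0 [2->0 ok]
  10: obs=y cand={1,2} pick 1 [0->1 ok]
  11: obs=y cand={1,2} pick 2 [1->2 ok]
  12: obs=x cand={0} pick 0 [2->0 ok]
  13: obs=y cand={1,2} pick 2 [0->2 ok]
  14: obs=x cand={0} pick 0 [2->0 ok]
  15: obs=y cand={1,2} pick 1 [0->1 ok]
  16: obs=y cand={1,2} pick 2 [1->2 ok]
  17: obs=y cand={1,2} pick 1 [2->1 ok]
  18: obs=x cand={0} pick 0 [1->0 ok]
  19: obs=y cand={1,2} pick 1 [0->1 ok]
  20: obs=y cand={1,2} pick 2 [1->2 ok]
  21: obs=y cand={1,2} pick 1 [2->1 ok]
  22: obs=y cand={1,2} pick 2 [1->2 ok]
  23: obs=y cand={1,2} pick 1 [2->1 ok]
  24: obs=x cand={0} pick 0 [1->0 ok]
  25: obs=y cand={1,2} pick 1 [0->1 ok]
  26: obs=x cand={0} pick 0 [1->0 ok]
  27: obs=y cand={1,2} pick 2 [0->2 ok]
  28: obs=x cand={0} pick 0 [2->0 ok]

0,2,0,2,0,1,0,1,2,0,1,2,0,2,0,1,2,1,0,1,2,1,2,1,0,1,0,2,0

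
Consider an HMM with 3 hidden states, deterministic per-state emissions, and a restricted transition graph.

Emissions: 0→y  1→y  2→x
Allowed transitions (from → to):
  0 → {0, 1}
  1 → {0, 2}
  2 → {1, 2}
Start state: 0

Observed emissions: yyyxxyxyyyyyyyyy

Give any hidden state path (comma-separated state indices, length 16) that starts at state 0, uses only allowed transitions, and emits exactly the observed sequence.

0,0,1,2,2,1,2,1,0,0,1,0,1,0,1,0

  pos 0: y in {0,1}, choose 0; start
  pos 1: y in {0,1}, choose 0; 0->0 ok
  pos 2: y in {0,1}, choose 1; 0->1 ok
  pos 3: x in {2}, choose 2; 1->2 ok
  pos 4: x in {2}, choose 2; 2->2 ok
  pos 5: y in {0,1}, choose 1; 2->1 ok
  pos 6: x in {2}, choose 2; 1->2 ok
  pos 7: y in {0,1}, choose 1; 2->1 ok
  pos 8: y in {0,1}, choose 0; 1->0 ok
  pos 9: y in {0,1}, choose 0; 0->0 ok
  pos 10: y in {0,1}, choose 1; 0->1 ok
  pos 11: y in {0,1}, choose 0; 1->0 ok
  pos 12: y in {0,1}, choose 1; 0->1 ok
  pos 13: y in {0,1}, choose 0; 1->0 ok
  pos 14: y in {0,1}, choose 1; 0->1 ok
  pos 15: y in {0,1}, choose 0; 1->0 ok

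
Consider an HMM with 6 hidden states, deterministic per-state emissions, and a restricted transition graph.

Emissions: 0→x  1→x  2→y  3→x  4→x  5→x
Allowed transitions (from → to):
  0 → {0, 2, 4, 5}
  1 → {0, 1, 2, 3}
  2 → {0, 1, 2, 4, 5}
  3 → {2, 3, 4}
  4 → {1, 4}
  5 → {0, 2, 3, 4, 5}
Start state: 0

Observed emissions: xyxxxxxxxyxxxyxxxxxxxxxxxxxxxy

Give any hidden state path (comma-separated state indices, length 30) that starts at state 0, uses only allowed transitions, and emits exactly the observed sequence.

0,2,4,1,0,5,4,4,1,2,5,0,0,2,4,1,1,3,3,4,4,1,3,3,3,4,4,1,3,2

  t0 'x' -> {0,1,3,4,5}, take 0 (start)
  t1 'y' -> {2}, take 2 (0->2 ok)
  t2 'x' -> {0,1,3,4,5}, take 4 (2->4 ok)
  t3 'x' -> {0,1,3,4,5}, take 1 (4->1 ok)
  t4 'x' -> {0,1,3,4,5}, take 0 (1->0 ok)
  t5 'x' -> {0,1,3,4,5}, take 5 (0->5 ok)
  t6 'x' -> {0,1,3,4,5}, take 4 (5->4 ok)
  t7 'x' -> {0,1,3,4,5}, take 4 (4->4 ok)
  t8 'x' -> {0,1,3,4,5}, take 1 (4->1 ok)
  t9 'y' -> {2}, take 2 (1->2 ok)
  t10 'x' -> {0,1,3,4,5}, take 5 (2->5 ok)
  t11 'x' -> {0,1,3,4,5}, take 0 (5->0 ok)
  t12 'x' -> {0,1,3,4,5}, take 0 (0->0 ok)
  t13 'y' -> {2}, take 2 (0->2 ok)
  t14 'x' -> {0,1,3,4,5}, take 4 (2->4 ok)
  t15 'x' -> {0,1,3,4,5}, take 1 (4->1 ok)
  t16 'x' -> {0,1,3,4,5}, take 1 (1->1 ok)
  t17 'x' -> {0,1,3,4,5}, take 3 (1->3 ok)
  t18 'x' -> {0,1,3,4,5}, take 3 (3->3 ok)
  t19 'x' -> {0,1,3,4,5}, take 4 (3->4 ok)
  t20 'x' -> {0,1,3,4,5}, take 4 (4->4 ok)
  t21 'x' -> {0,1,3,4,5}, take 1 (4->1 ok)
  t22 'x' -> {0,1,3,4,5}, take 3 (1->3 ok)
  t23 'x' -> {0,1,3,4,5}, take 3 (3->3 ok)
  t24 'x' -> {0,1,3,4,5}, take 3 (3->3 ok)
  t25 'x' -> {0,1,3,4,5}, take 4 (3->4 ok)
  t26 'x' -> {0,1,3,4,5}, take 4 (4->4 ok)
  t27 'x' -> {0,1,3,4,5}, take 1 (4->1 ok)
  t28 'x' -> {0,1,3,4,5}, take 3 (1->3 ok)
  t29 'y' -> {2}, take 2 (3->2 ok)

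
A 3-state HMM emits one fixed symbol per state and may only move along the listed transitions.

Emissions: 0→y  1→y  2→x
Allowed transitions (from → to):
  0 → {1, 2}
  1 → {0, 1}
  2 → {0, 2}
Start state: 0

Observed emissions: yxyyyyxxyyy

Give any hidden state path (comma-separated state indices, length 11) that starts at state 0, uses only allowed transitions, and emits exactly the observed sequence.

0,2,0,1,1,0,2,2,0,1,1

  0: obs=y cand={0,1} pick 0 [start]
  1: obs=x cand={2} pick 2 [0->2 ok]
  2: obs=y cand={0,1} pick 0 [2->0 ok]
  3: obs=y cand={0,1} pick 1 [0->1 ok]
  4: obs=y cand={0,1} pick 1 [1->1 ok]
  5: obs=y cand={0,1} pick 0 [1->0 ok]
  6: obs=x cand={2} pick 2 [0->2 ok]
  7: obs=x cand={2} pick 2 [2->2 ok]
  8: obs=y cand={0,1} pick 0 [2->0 ok]
  9: obs=y cand={0,1} pick 1 [0->1 ok]
  10: obs=y cand={0,1} pick 1 [1->1 ok]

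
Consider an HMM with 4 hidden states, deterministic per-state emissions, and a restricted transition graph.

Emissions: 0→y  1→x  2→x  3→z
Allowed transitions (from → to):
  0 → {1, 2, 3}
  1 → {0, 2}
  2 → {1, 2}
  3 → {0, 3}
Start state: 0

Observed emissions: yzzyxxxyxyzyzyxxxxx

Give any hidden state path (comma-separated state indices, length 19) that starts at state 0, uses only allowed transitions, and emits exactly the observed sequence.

0,3,3,0,2,2,1,0,1,0,3,0,3,0,1,2,2,1,2

  pos 0: y in {0}, choose 0; start
  pos 1: z in {3}, choose 3; 0->3 ok
  pos 2: z in {3}, choose 3; 3->3 ok
  pos 3: y in {0}, choose 0; 3->0 ok
  pos 4: x in {1,2}, choose 2; 0->2 ok
  pos 5: x in {1,2}, choose 2; 2->2 ok
  pos 6: x in {1,2}, choose 1; 2->1 ok
  pos 7: y in {0}, choose 0; 1->0 ok
  pos 8: x in {1,2}, choose 1; 0->1 ok
  pos 9: y in {0}, choose 0; 1->0 ok
  pos 10: z in {3}, choose 3; 0->3 ok
  pos 11: y in {0}, choose 0; 3->0 ok
  pos 12: z in {3}, choose 3; 0->3 ok
  pos 13: y in {0}, choose 0; 3->0 ok
  pos 14: x in {1,2}, choose 1; 0->1 ok
  pos 15: x in {1,2}, choose 2; 1->2 ok
  pos 16: x in {1,2}, choose 2; 2->2 ok
  pos 17: x in {1,2}, choose 1; 2->1 ok
  pos 18: x in {1,2}, choose 2; 1->2 ok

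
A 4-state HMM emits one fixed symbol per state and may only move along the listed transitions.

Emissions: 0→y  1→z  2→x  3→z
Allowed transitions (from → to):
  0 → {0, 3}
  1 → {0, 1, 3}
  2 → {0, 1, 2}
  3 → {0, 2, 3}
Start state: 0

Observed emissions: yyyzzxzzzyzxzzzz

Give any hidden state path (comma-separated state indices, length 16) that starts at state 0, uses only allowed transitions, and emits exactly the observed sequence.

0,0,0,3,3,2,1,1,3,0,3,2,1,1,1,1

  0: obs=y cand={0} pick 0 [start]
  1: obs=y cand={0} pick 0 [0->0 ok]
  2: obs=y cand={0} pick 0 [0->0 ok]
  3: obs=z cand={1,3} pick 3 [0->3 ok]
  4: obs=z cand={1,3} pick 3 [3->3 ok]
  5: obs=x cand={2} pick 2 [3->2 ok]
  6: obs=z cand={1,3} pick 1 [2->1 ok]
  7: obs=z cand={1,3} pick 1 [1->1 ok]
  8: obs=z cand={1,3} pick 3 [1->3 ok]
  9: obs=y cand={0} pick 0 [3->0 ok]
  10: obs=z cand={1,3} pick 3 [0->3 ok]
  11: obs=x cand={2} pick 2 [3->2 ok]
  12: obs=z cand={1,3} pick 1 [2->1 ok]
  13: obs=z cand={1,3} pick 1 [1->1 ok]
  14: obs=z cand={1,3} pick 1 [1->1 ok]
  15: obs=z cand={1,3} pick 1 [1->1 ok]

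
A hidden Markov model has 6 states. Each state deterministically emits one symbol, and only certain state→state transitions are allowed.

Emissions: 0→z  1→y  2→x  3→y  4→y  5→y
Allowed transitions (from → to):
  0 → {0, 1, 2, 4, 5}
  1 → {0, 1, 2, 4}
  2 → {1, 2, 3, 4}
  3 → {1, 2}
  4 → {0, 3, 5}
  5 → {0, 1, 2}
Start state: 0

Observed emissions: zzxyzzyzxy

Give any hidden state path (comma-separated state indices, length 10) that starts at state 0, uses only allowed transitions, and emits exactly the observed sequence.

0,0,2,4,0,0,5,0,2,3

  [0] z  {0}  => 0  start
  [1] z  {0}  => 0  0->0 ok
  [2] x  {2}  => 2  0->2 ok
  [3] y  {1,3,4,5}  => 4  2->4 ok
  [4] z  {0}  => 0  4->0 ok
  [5] z  {0}  => 0  0->0 ok
  [6] y  {1,3,4,5}  => 5  0->5 ok
  [7] z  {0}  => 0  5->0 ok
  [8] x  {2}  => 2  0->2 ok
  [9] y  {1,3,4,5}  => 3  2->3 ok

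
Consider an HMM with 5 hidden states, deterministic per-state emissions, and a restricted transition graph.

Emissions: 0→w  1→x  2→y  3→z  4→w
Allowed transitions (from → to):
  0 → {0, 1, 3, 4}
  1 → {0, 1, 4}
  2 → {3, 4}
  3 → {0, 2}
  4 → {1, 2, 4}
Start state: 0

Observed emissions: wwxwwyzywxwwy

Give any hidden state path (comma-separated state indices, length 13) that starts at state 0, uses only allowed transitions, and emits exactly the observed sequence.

0,0,1,4,4,2,3,2,4,1,0,4,2

  0: obs=w cand={0,4} pick 0 [start]
  1: obs=w cand={0,4} pick 0 [0->0 ok]
  2: obs=x cand={1} pick 1 [0->1 ok]
  3: obs=w cand={0,4} pick 4 [1->4 ok]
  4: obs=w cand={0,4} pick 4 [4->4 ok]
  5: obs=y cand={2} pick 2 [4->2 ok]
  6: obs=z cand={3} pick 3 [2->3 ok]
  7: obs=y cand={2} pick 2 [3->2 ok]
  8: obs=w cand={0,4} pick 4 [2->4 ok]
  9: obs=x cand={1} pick 1 [4->1 ok]
  10: obs=w cand={0,4} pick 0 [1->0 ok]
  11: obs=w cand={0,4} pick 4 [0->4 ok]
  12: obs=y cand={2} pick 2 [4->2 ok]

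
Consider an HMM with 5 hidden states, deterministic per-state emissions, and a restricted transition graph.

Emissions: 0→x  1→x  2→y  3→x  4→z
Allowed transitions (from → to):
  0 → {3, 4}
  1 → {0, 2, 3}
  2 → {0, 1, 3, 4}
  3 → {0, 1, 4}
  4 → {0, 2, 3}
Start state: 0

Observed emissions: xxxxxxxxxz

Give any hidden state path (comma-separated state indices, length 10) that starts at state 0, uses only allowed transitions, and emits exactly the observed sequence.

0,3,1,3,1,3,1,3,0,4

  0: obs=x cand={0,1,3} pick 0 [start]
  1: obs=x cand={0,1,3} pick 3 [0->3 ok]
  2: obs=x cand={0,1,3} pick 1 [3->1 ok]
  3: obs=x cand={0,1,3} pick 3 [1->3 ok]
  4: obs=x cand={0,1,3} pick 1 [3->1 ok]
  5: obs=x cand={0,1,3} pick 3 [1->3 ok]
  6: obs=x cand={0,1,3} pick 1 [3->1 ok]
  7: obs=x cand={0,1,3} pick 3 [1->3 ok]
  8: obs=x cand={0,1,3} pick 0 [3->0 ok]
  9: obs=z cand={4} pick 4 [0->4 ok]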